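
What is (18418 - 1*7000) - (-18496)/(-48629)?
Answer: 555227426/48629 ≈ 11418.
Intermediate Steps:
(18418 - 1*7000) - (-18496)/(-48629) = (18418 - 7000) - (-18496)*(-1)/48629 = 11418 - 1*18496/48629 = 11418 - 18496/48629 = 555227426/48629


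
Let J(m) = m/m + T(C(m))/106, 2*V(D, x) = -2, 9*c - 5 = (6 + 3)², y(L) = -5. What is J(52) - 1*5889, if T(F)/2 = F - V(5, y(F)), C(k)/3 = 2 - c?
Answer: -936257/159 ≈ -5888.4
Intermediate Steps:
c = 86/9 (c = 5/9 + (6 + 3)²/9 = 5/9 + (⅑)*9² = 5/9 + (⅑)*81 = 5/9 + 9 = 86/9 ≈ 9.5556)
C(k) = -68/3 (C(k) = 3*(2 - 1*86/9) = 3*(2 - 86/9) = 3*(-68/9) = -68/3)
V(D, x) = -1 (V(D, x) = (½)*(-2) = -1)
T(F) = 2 + 2*F (T(F) = 2*(F - 1*(-1)) = 2*(F + 1) = 2*(1 + F) = 2 + 2*F)
J(m) = 94/159 (J(m) = m/m + (2 + 2*(-68/3))/106 = 1 + (2 - 136/3)*(1/106) = 1 - 130/3*1/106 = 1 - 65/159 = 94/159)
J(52) - 1*5889 = 94/159 - 1*5889 = 94/159 - 5889 = -936257/159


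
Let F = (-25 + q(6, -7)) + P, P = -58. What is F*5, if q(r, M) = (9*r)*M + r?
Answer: -2275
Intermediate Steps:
q(r, M) = r + 9*M*r (q(r, M) = 9*M*r + r = r + 9*M*r)
F = -455 (F = (-25 + 6*(1 + 9*(-7))) - 58 = (-25 + 6*(1 - 63)) - 58 = (-25 + 6*(-62)) - 58 = (-25 - 372) - 58 = -397 - 58 = -455)
F*5 = -455*5 = -2275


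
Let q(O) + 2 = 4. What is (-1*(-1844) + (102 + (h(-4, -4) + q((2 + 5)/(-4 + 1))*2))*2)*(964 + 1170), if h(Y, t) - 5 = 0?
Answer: 4408844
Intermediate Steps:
h(Y, t) = 5 (h(Y, t) = 5 + 0 = 5)
q(O) = 2 (q(O) = -2 + 4 = 2)
(-1*(-1844) + (102 + (h(-4, -4) + q((2 + 5)/(-4 + 1))*2))*2)*(964 + 1170) = (-1*(-1844) + (102 + (5 + 2*2))*2)*(964 + 1170) = (1844 + (102 + (5 + 4))*2)*2134 = (1844 + (102 + 9)*2)*2134 = (1844 + 111*2)*2134 = (1844 + 222)*2134 = 2066*2134 = 4408844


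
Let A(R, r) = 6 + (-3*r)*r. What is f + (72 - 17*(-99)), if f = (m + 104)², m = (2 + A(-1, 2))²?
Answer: 16155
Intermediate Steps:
A(R, r) = 6 - 3*r²
m = 16 (m = (2 + (6 - 3*2²))² = (2 + (6 - 3*4))² = (2 + (6 - 12))² = (2 - 6)² = (-4)² = 16)
f = 14400 (f = (16 + 104)² = 120² = 14400)
f + (72 - 17*(-99)) = 14400 + (72 - 17*(-99)) = 14400 + (72 + 1683) = 14400 + 1755 = 16155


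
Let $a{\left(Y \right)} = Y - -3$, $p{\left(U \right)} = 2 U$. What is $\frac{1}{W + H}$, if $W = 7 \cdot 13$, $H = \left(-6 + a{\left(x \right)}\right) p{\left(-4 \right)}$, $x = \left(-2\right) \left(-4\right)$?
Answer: $\frac{1}{51} \approx 0.019608$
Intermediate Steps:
$x = 8$
$a{\left(Y \right)} = 3 + Y$ ($a{\left(Y \right)} = Y + 3 = 3 + Y$)
$H = -40$ ($H = \left(-6 + \left(3 + 8\right)\right) 2 \left(-4\right) = \left(-6 + 11\right) \left(-8\right) = 5 \left(-8\right) = -40$)
$W = 91$
$\frac{1}{W + H} = \frac{1}{91 - 40} = \frac{1}{51}$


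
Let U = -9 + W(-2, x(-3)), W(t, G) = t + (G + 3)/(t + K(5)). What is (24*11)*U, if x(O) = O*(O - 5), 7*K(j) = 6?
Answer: -9141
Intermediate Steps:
K(j) = 6/7 (K(j) = (⅐)*6 = 6/7)
x(O) = O*(-5 + O)
W(t, G) = t + (3 + G)/(6/7 + t) (W(t, G) = t + (G + 3)/(t + 6/7) = t + (3 + G)/(6/7 + t))
U = -277/8 (U = -9 + (21 + 6*(-2) + 7*(-3*(-5 - 3)) + 7*(-2)²)/(6 + 7*(-2)) = -9 + (21 - 12 + 7*(-3*(-8)) + 7*4)/(6 - 14) = -9 + (21 - 12 + 7*24 + 28)/(-8) = -9 - (21 - 12 + 168 + 28)/8 = -9 - ⅛*205 = -9 - 205/8 = -277/8 ≈ -34.625)
(24*11)*U = (24*11)*(-277/8) = 264*(-277/8) = -9141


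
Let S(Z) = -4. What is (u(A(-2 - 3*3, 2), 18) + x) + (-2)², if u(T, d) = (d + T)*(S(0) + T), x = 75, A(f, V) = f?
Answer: -26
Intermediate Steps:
u(T, d) = (-4 + T)*(T + d) (u(T, d) = (d + T)*(-4 + T) = (T + d)*(-4 + T) = (-4 + T)*(T + d))
(u(A(-2 - 3*3, 2), 18) + x) + (-2)² = (((-2 - 3*3)² - 4*(-2 - 3*3) - 4*18 + (-2 - 3*3)*18) + 75) + (-2)² = (((-2 - 9)² - 4*(-2 - 9) - 72 + (-2 - 9)*18) + 75) + 4 = (((-11)² - 4*(-11) - 72 - 11*18) + 75) + 4 = ((121 + 44 - 72 - 198) + 75) + 4 = (-105 + 75) + 4 = -30 + 4 = -26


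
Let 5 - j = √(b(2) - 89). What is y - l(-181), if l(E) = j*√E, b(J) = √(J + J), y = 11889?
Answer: 11889 - √15747 - 5*I*√181 ≈ 11764.0 - 67.268*I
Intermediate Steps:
b(J) = √2*√J (b(J) = √(2*J) = √2*√J)
j = 5 - I*√87 (j = 5 - √(√2*√2 - 89) = 5 - √(2 - 89) = 5 - √(-87) = 5 - I*√87 ≈ 5.0 - 9.3274*I)
l(E) = √E*(5 - I*√87) (l(E) = (5 - I*√87)*√E = √E*(5 - I*√87))
y - l(-181) = 11889 - √(-181)*(5 - I*√87) = 11889 - I*√181*(5 - I*√87)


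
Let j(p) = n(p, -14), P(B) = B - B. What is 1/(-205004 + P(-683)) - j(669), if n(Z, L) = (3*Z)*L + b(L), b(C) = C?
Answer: 5763072447/205004 ≈ 28112.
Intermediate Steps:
n(Z, L) = L + 3*L*Z (n(Z, L) = (3*Z)*L + L = 3*L*Z + L = L + 3*L*Z)
P(B) = 0
j(p) = -14 - 42*p (j(p) = -14*(1 + 3*p) = -14 - 42*p)
1/(-205004 + P(-683)) - j(669) = 1/(-205004 + 0) - (-14 - 42*669) = 1/(-205004) - (-14 - 28098) = -1/205004 - 1*(-28112) = -1/205004 + 28112 = 5763072447/205004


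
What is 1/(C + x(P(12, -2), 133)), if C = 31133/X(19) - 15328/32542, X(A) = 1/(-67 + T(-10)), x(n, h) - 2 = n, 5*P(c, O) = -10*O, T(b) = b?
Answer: -16271/39005418349 ≈ -4.1715e-7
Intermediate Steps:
P(c, O) = -2*O (P(c, O) = (-10*O)/5 = -2*O)
x(n, h) = 2 + n
X(A) = -1/77 (X(A) = 1/(-67 - 10) = 1/(-77) = -1/77)
C = -39005515975/16271 (C = 31133/(-1/77) - 15328/32542 = 31133*(-77) - 15328*1/32542 = -2397241 - 7664/16271 = -39005515975/16271 ≈ -2.3972e+6)
1/(C + x(P(12, -2), 133)) = 1/(-39005515975/16271 + (2 - 2*(-2))) = 1/(-39005515975/16271 + (2 + 4)) = 1/(-39005515975/16271 + 6) = 1/(-39005418349/16271) = -16271/39005418349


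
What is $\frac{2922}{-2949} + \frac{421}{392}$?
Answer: $\frac{32035}{385336} \approx 0.083135$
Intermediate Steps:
$\frac{2922}{-2949} + \frac{421}{392} = 2922 \left(- \frac{1}{2949}\right) + 421 \cdot \frac{1}{392} = - \frac{974}{983} + \frac{421}{392} = \frac{32035}{385336}$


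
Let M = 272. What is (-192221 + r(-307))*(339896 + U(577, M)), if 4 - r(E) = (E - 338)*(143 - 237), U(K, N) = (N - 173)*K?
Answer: -100385063093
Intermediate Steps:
U(K, N) = K*(-173 + N) (U(K, N) = (-173 + N)*K = K*(-173 + N))
r(E) = -31768 + 94*E (r(E) = 4 - (E - 338)*(143 - 237) = 4 - (-338 + E)*(-94) = 4 - (31772 - 94*E) = 4 + (-31772 + 94*E) = -31768 + 94*E)
(-192221 + r(-307))*(339896 + U(577, M)) = (-192221 + (-31768 + 94*(-307)))*(339896 + 577*(-173 + 272)) = (-192221 + (-31768 - 28858))*(339896 + 577*99) = (-192221 - 60626)*(339896 + 57123) = -252847*397019 = -100385063093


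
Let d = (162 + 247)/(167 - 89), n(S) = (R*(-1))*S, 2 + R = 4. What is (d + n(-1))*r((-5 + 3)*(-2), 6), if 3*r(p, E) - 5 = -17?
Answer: -1130/39 ≈ -28.974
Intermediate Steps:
R = 2 (R = -2 + 4 = 2)
r(p, E) = -4 (r(p, E) = 5/3 + (⅓)*(-17) = 5/3 - 17/3 = -4)
n(S) = -2*S (n(S) = (2*(-1))*S = -2*S)
d = 409/78 ≈ 5.2436
(d + n(-1))*r((-5 + 3)*(-2), 6) = (409/78 - 2*(-1))*(-4) = (409/78 + 2)*(-4) = (565/78)*(-4) = -1130/39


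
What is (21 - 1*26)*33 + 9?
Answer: -156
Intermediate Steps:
(21 - 1*26)*33 + 9 = (21 - 26)*33 + 9 = -5*33 + 9 = -165 + 9 = -156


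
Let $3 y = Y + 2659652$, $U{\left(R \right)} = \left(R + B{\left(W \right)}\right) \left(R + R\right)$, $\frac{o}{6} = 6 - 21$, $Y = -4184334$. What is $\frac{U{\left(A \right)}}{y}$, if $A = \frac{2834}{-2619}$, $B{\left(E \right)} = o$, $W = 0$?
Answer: $- \frac{676033696}{1743006551967} \approx -0.00038785$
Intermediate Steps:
$o = -90$ ($o = 6 \left(6 - 21\right) = 6 \left(-15\right) = -90$)
$B{\left(E \right)} = -90$
$A = - \frac{2834}{2619}$ ($A = 2834 \left(- \frac{1}{2619}\right) = - \frac{2834}{2619} \approx -1.0821$)
$U{\left(R \right)} = 2 R \left(-90 + R\right)$ ($U{\left(R \right)} = \left(R - 90\right) \left(R + R\right) = \left(-90 + R\right) 2 R = 2 R \left(-90 + R\right)$)
$y = - \frac{1524682}{3}$ ($y = \frac{-4184334 + 2659652}{3} = \frac{1}{3} \left(-1524682\right) = - \frac{1524682}{3} \approx -5.0823 \cdot 10^{5}$)
$\frac{U{\left(A \right)}}{y} = \frac{2 \left(- \frac{2834}{2619}\right) \left(-90 - \frac{2834}{2619}\right)}{- \frac{1524682}{3}} = 2 \left(- \frac{2834}{2619}\right) \left(- \frac{238544}{2619}\right) \left(- \frac{3}{1524682}\right) = \frac{1352067392}{6859161} \left(- \frac{3}{1524682}\right) = - \frac{676033696}{1743006551967}$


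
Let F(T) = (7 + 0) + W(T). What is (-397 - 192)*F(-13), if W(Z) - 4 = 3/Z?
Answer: -82460/13 ≈ -6343.1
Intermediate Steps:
W(Z) = 4 + 3/Z
F(T) = 11 + 3/T (F(T) = (7 + 0) + (4 + 3/T) = 7 + (4 + 3/T) = 11 + 3/T)
(-397 - 192)*F(-13) = (-397 - 192)*(11 + 3/(-13)) = -589*(11 + 3*(-1/13)) = -589*(11 - 3/13) = -589*140/13 = -82460/13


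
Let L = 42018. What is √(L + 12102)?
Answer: 2*√13530 ≈ 232.64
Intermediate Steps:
√(L + 12102) = √(42018 + 12102) = √54120 = 2*√13530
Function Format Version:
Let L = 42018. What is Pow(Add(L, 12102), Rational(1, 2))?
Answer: Mul(2, Pow(13530, Rational(1, 2))) ≈ 232.64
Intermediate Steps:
Pow(Add(L, 12102), Rational(1, 2)) = Pow(Add(42018, 12102), Rational(1, 2)) = Pow(54120, Rational(1, 2)) = Mul(2, Pow(13530, Rational(1, 2)))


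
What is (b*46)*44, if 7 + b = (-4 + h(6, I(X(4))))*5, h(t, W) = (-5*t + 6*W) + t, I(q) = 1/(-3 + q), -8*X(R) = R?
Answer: -2204136/7 ≈ -3.1488e+5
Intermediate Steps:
X(R) = -R/8
h(t, W) = -4*t + 6*W
b = -1089/7 (b = -7 + (-4 + (-4*6 + 6/(-3 - ⅛*4)))*5 = -7 + (-4 + (-24 + 6/(-3 - ½)))*5 = -7 + (-4 + (-24 + 6/(-7/2)))*5 = -7 + (-4 + (-24 + 6*(-2/7)))*5 = -7 + (-4 + (-24 - 12/7))*5 = -7 + (-4 - 180/7)*5 = -7 - 208/7*5 = -7 - 1040/7 = -1089/7 ≈ -155.57)
(b*46)*44 = -1089/7*46*44 = -50094/7*44 = -2204136/7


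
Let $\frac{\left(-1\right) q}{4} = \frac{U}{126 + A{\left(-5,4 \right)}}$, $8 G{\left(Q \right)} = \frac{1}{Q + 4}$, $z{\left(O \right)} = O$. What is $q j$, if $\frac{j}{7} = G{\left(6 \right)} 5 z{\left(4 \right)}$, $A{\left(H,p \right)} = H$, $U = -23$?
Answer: $\frac{161}{121} \approx 1.3306$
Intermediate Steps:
$G{\left(Q \right)} = \frac{1}{8 \left(4 + Q\right)}$ ($G{\left(Q \right)} = \frac{1}{8 \left(Q + 4\right)} = \frac{1}{8 \left(4 + Q\right)}$)
$q = \frac{92}{121}$ ($q = - 4 \frac{1}{126 - 5} \left(-23\right) = - 4 \cdot \frac{1}{121} \left(-23\right) = \left(-4\right) \left(- \frac{23}{121}\right) = \frac{92}{121} \approx 0.76033$)
$j = \frac{7}{4}$ ($j = 7 \frac{1}{8 \left(4 + 6\right)} 5 \cdot 4 = 7 \frac{1}{8 \cdot 10} \cdot 5 \cdot 4 = 7 \cdot \frac{1}{8} \cdot \frac{1}{10} \cdot 5 \cdot 4 = 7 \cdot \frac{1}{80} \cdot 5 \cdot 4 = 7 \cdot \frac{1}{16} \cdot 4 = 7 \cdot \frac{1}{4} = \frac{7}{4} \approx 1.75$)
$q j = \frac{92}{121} \cdot \frac{7}{4} = \frac{161}{121}$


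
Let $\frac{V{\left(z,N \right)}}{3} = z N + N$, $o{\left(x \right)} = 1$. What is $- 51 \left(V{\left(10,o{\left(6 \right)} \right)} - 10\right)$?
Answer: $-1173$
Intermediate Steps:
$V{\left(z,N \right)} = 3 N + 3 N z$ ($V{\left(z,N \right)} = 3 \left(z N + N\right) = 3 \left(N z + N\right) = 3 \left(N + N z\right) = 3 N + 3 N z$)
$- 51 \left(V{\left(10,o{\left(6 \right)} \right)} - 10\right) = - 51 \left(3 \cdot 1 \left(1 + 10\right) - 10\right) = - 51 \left(3 \cdot 1 \cdot 11 - 10\right) = - 51 \left(33 - 10\right) = \left(-51\right) 23 = -1173$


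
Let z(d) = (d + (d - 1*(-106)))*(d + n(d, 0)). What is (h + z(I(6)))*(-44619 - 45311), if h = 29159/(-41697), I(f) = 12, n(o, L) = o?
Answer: -11696788706330/41697 ≈ -2.8052e+8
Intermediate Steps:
z(d) = 2*d*(106 + 2*d) (z(d) = (d + (d - 1*(-106)))*(d + d) = (d + (d + 106))*(2*d) = (d + (106 + d))*(2*d) = (106 + 2*d)*(2*d) = 2*d*(106 + 2*d))
h = -29159/41697 (h = 29159*(-1/41697) = -29159/41697 ≈ -0.69931)
(h + z(I(6)))*(-44619 - 45311) = (-29159/41697 + 4*12*(53 + 12))*(-44619 - 45311) = (-29159/41697 + 4*12*65)*(-89930) = (-29159/41697 + 3120)*(-89930) = (130065481/41697)*(-89930) = -11696788706330/41697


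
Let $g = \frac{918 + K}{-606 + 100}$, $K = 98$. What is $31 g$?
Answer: $- \frac{15748}{253} \approx -62.245$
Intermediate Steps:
$g = - \frac{508}{253}$ ($g = \frac{918 + 98}{-606 + 100} = \frac{1016}{-506} = 1016 \left(- \frac{1}{506}\right) = - \frac{508}{253} \approx -2.0079$)
$31 g = 31 \left(- \frac{508}{253}\right) = - \frac{15748}{253}$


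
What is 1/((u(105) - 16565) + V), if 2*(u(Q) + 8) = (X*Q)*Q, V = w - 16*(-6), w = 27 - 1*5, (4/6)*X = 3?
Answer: 4/33405 ≈ 0.00011974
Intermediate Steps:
X = 9/2 (X = (3/2)*3 = 9/2 ≈ 4.5000)
w = 22 (w = 27 - 5 = 22)
V = 118 (V = 22 - 16*(-6) = 22 + 96 = 118)
u(Q) = -8 + 9*Q²/4 (u(Q) = -8 + ((9*Q/2)*Q)/2 = -8 + (9*Q²/2)/2 = -8 + 9*Q²/4)
1/((u(105) - 16565) + V) = 1/(((-8 + (9/4)*105²) - 16565) + 118) = 1/(((-8 + (9/4)*11025) - 16565) + 118) = 1/(((-8 + 99225/4) - 16565) + 118) = 1/((99193/4 - 16565) + 118) = 1/(32933/4 + 118) = 1/(33405/4) = 4/33405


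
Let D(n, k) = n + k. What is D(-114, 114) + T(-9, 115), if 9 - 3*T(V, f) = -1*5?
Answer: 14/3 ≈ 4.6667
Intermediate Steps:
T(V, f) = 14/3 (T(V, f) = 3 - (-1)*5/3 = 3 - ⅓*(-5) = 3 + 5/3 = 14/3)
D(n, k) = k + n
D(-114, 114) + T(-9, 115) = (114 - 114) + 14/3 = 0 + 14/3 = 14/3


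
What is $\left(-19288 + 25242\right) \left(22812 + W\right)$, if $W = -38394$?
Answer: $-92775228$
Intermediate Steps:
$\left(-19288 + 25242\right) \left(22812 + W\right) = \left(-19288 + 25242\right) \left(22812 - 38394\right) = 5954 \left(-15582\right) = -92775228$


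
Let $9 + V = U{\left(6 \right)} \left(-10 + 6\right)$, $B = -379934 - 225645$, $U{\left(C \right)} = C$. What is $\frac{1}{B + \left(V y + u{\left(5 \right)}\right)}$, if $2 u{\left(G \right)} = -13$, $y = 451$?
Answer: $- \frac{2}{1240937} \approx -1.6117 \cdot 10^{-6}$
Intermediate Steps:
$B = -605579$ ($B = -379934 - 225645 = -605579$)
$V = -33$ ($V = -9 + 6 \left(-10 + 6\right) = -9 + 6 \left(-4\right) = -9 - 24 = -33$)
$u{\left(G \right)} = - \frac{13}{2}$ ($u{\left(G \right)} = \frac{1}{2} \left(-13\right) = - \frac{13}{2}$)
$\frac{1}{B + \left(V y + u{\left(5 \right)}\right)} = \frac{1}{-605579 - \frac{29779}{2}} = \frac{1}{- \frac{1240937}{2}} = - \frac{2}{1240937}$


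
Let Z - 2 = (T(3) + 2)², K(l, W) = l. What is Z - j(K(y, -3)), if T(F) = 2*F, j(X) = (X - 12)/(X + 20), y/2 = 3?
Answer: 861/13 ≈ 66.231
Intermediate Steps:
y = 6 (y = 2*3 = 6)
j(X) = (-12 + X)/(20 + X)
Z = 66 (Z = 2 + (2*3 + 2)² = 2 + (6 + 2)² = 2 + 8² = 2 + 64 = 66)
Z - j(K(y, -3)) = 66 - (-12 + 6)/(20 + 6) = 66 - (-6)/26 = 66 - 1*(-3/13) = 66 + 3/13 = 861/13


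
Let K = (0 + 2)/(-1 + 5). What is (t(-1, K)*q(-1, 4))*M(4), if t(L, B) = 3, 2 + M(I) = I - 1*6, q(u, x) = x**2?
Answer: -192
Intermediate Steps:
M(I) = -8 + I (M(I) = -2 + (I - 1*6) = -2 + (I - 6) = -2 + (-6 + I) = -8 + I)
K = 1/2 (K = 2/4 = 2*(1/4) = 1/2 ≈ 0.50000)
(t(-1, K)*q(-1, 4))*M(4) = (3*4**2)*(-8 + 4) = (3*16)*(-4) = 48*(-4) = -192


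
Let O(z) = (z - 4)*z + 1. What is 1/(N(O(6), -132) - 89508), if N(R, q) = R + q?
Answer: -1/89627 ≈ -1.1157e-5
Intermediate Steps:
O(z) = 1 + z*(-4 + z) (O(z) = (-4 + z)*z + 1 = z*(-4 + z) + 1 = 1 + z*(-4 + z))
1/(N(O(6), -132) - 89508) = 1/(((1 + 6**2 - 4*6) - 132) - 89508) = 1/(((1 + 36 - 24) - 132) - 89508) = 1/((13 - 132) - 89508) = 1/(-119 - 89508) = 1/(-89627) = -1/89627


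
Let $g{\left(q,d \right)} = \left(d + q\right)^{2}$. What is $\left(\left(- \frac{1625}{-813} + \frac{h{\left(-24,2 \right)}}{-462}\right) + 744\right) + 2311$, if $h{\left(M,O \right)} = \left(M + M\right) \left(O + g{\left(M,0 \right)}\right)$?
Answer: $\frac{195130492}{62601} \approx 3117.1$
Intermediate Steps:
$h{\left(M,O \right)} = 2 M \left(O + M^{2}\right)$ ($h{\left(M,O \right)} = \left(M + M\right) \left(O + \left(0 + M\right)^{2}\right) = 2 M \left(O + M^{2}\right)$)
$\left(\left(- \frac{1625}{-813} + \frac{h{\left(-24,2 \right)}}{-462}\right) + 744\right) + 2311 = \left(\left(- \frac{1625}{-813} + \frac{2 \left(-24\right) \left(2 + \left(-24\right)^{2}\right)}{-462}\right) + 744\right) + 2311 = \left(\left(\left(-1625\right) \left(- \frac{1}{813}\right) + 2 \left(-24\right) \left(2 + 576\right) \left(- \frac{1}{462}\right)\right) + 744\right) + 2311 = \left(\left(\frac{1625}{813} + 2 \left(-24\right) 578 \left(- \frac{1}{462}\right)\right) + 744\right) + 2311 = \left(\left(\frac{1625}{813} - - \frac{4624}{77}\right) + 744\right) + 2311 = \left(\left(\frac{1625}{813} + \frac{4624}{77}\right) + 744\right) + 2311 = \left(\frac{3884437}{62601} + 744\right) + 2311 = \frac{50459581}{62601} + 2311 = \frac{195130492}{62601}$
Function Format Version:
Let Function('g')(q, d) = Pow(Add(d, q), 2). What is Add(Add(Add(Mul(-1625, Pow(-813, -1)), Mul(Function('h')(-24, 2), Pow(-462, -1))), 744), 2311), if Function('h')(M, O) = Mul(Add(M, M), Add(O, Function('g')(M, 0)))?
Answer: Rational(195130492, 62601) ≈ 3117.1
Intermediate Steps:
Function('h')(M, O) = Mul(2, M, Add(O, Pow(M, 2))) (Function('h')(M, O) = Mul(Add(M, M), Add(O, Pow(Add(0, M), 2))) = Mul(Mul(2, M), Add(O, Pow(M, 2))) = Mul(2, M, Add(O, Pow(M, 2))))
Add(Add(Add(Mul(-1625, Pow(-813, -1)), Mul(Function('h')(-24, 2), Pow(-462, -1))), 744), 2311) = Add(Add(Add(Mul(-1625, Pow(-813, -1)), Mul(Mul(2, -24, Add(2, Pow(-24, 2))), Pow(-462, -1))), 744), 2311) = Add(Add(Add(Mul(-1625, Rational(-1, 813)), Mul(Mul(2, -24, Add(2, 576)), Rational(-1, 462))), 744), 2311) = Add(Add(Add(Rational(1625, 813), Mul(Mul(2, -24, 578), Rational(-1, 462))), 744), 2311) = Add(Add(Add(Rational(1625, 813), Mul(-27744, Rational(-1, 462))), 744), 2311) = Add(Add(Add(Rational(1625, 813), Rational(4624, 77)), 744), 2311) = Add(Add(Rational(3884437, 62601), 744), 2311) = Add(Rational(50459581, 62601), 2311) = Rational(195130492, 62601)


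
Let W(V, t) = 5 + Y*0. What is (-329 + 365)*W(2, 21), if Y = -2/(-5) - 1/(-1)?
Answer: 180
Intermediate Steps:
Y = 7/5 (Y = -2*(-1/5) - 1*(-1) = 2/5 + 1 = 7/5 ≈ 1.4000)
W(V, t) = 5 (W(V, t) = 5 + (7/5)*0 = 5 + 0 = 5)
(-329 + 365)*W(2, 21) = (-329 + 365)*5 = 36*5 = 180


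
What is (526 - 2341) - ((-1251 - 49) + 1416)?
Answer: -1931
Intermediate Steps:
(526 - 2341) - ((-1251 - 49) + 1416) = -1815 - (-1300 + 1416) = -1815 - 1*116 = -1815 - 116 = -1931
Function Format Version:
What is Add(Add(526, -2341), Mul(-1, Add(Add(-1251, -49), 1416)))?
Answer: -1931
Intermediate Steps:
Add(Add(526, -2341), Mul(-1, Add(Add(-1251, -49), 1416))) = Add(-1815, Mul(-1, Add(-1300, 1416))) = Add(-1815, Mul(-1, 116)) = Add(-1815, -116) = -1931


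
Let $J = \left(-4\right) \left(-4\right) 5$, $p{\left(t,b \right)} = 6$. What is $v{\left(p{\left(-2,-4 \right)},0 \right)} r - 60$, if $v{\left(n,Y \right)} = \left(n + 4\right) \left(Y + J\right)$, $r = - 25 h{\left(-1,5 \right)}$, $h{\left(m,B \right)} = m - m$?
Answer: $-60$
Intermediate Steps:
$h{\left(m,B \right)} = 0$
$J = 80$ ($J = 16 \cdot 5 = 80$)
$r = 0$ ($r = \left(-25\right) 0 = 0$)
$v{\left(n,Y \right)} = \left(4 + n\right) \left(80 + Y\right)$ ($v{\left(n,Y \right)} = \left(n + 4\right) \left(Y + 80\right) = \left(4 + n\right) \left(80 + Y\right)$)
$v{\left(p{\left(-2,-4 \right)},0 \right)} r - 60 = \left(320 + 4 \cdot 0 + 80 \cdot 6 + 0 \cdot 6\right) 0 - 60 = \left(320 + 0 + 480 + 0\right) 0 - 60 = 800 \cdot 0 - 60 = 0 - 60 = -60$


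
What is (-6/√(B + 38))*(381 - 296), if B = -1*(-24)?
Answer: -255*√62/31 ≈ -64.770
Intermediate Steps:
B = 24
(-6/√(B + 38))*(381 - 296) = (-6/√(24 + 38))*(381 - 296) = -6*√62/62*85 = -3*√62/31*85 = -255*√62/31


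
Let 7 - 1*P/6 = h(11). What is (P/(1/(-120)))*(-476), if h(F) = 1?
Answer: 2056320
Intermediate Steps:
P = 36 (P = 42 - 6*1 = 42 - 6 = 36)
(P/(1/(-120)))*(-476) = (36/(1/(-120)))*(-476) = (36/(-1/120))*(-476) = (36*(-120))*(-476) = -4320*(-476) = 2056320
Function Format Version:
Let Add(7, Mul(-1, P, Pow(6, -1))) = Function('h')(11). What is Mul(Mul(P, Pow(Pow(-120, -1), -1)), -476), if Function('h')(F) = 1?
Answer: 2056320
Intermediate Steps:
P = 36 (P = Add(42, Mul(-6, 1)) = Add(42, -6) = 36)
Mul(Mul(P, Pow(Pow(-120, -1), -1)), -476) = Mul(Mul(36, Pow(Pow(-120, -1), -1)), -476) = Mul(Mul(36, Pow(Rational(-1, 120), -1)), -476) = Mul(Mul(36, -120), -476) = Mul(-4320, -476) = 2056320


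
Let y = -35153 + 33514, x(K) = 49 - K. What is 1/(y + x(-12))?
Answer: -1/1578 ≈ -0.00063371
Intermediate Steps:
y = -1639
1/(y + x(-12)) = 1/(-1639 + (49 - 1*(-12))) = 1/(-1639 + (49 + 12)) = 1/(-1639 + 61) = 1/(-1578) = -1/1578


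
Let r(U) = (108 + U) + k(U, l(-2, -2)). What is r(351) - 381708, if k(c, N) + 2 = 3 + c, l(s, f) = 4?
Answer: -380897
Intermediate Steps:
k(c, N) = 1 + c (k(c, N) = -2 + (3 + c) = 1 + c)
r(U) = 109 + 2*U (r(U) = (108 + U) + (1 + U) = 109 + 2*U)
r(351) - 381708 = (109 + 2*351) - 381708 = (109 + 702) - 381708 = 811 - 381708 = -380897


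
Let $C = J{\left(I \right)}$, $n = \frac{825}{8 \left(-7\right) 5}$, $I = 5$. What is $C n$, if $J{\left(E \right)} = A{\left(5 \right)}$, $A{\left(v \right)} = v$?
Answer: $- \frac{825}{56} \approx -14.732$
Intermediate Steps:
$J{\left(E \right)} = 5$
$n = - \frac{165}{56}$ ($n = \frac{825}{\left(-56\right) 5} = \frac{825}{-280} = 825 \left(- \frac{1}{280}\right) = - \frac{165}{56} \approx -2.9464$)
$C = 5$
$C n = 5 \left(- \frac{165}{56}\right) = - \frac{825}{56}$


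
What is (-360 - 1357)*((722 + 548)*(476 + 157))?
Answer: -1380313470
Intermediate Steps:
(-360 - 1357)*((722 + 548)*(476 + 157)) = -2180590*633 = -1717*803910 = -1380313470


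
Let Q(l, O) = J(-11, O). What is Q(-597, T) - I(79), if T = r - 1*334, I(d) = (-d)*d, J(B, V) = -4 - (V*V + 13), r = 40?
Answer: -80212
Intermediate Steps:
J(B, V) = -17 - V² (J(B, V) = -4 - (V² + 13) = -4 - (13 + V²) = -4 + (-13 - V²) = -17 - V²)
I(d) = -d²
T = -294 (T = 40 - 1*334 = 40 - 334 = -294)
Q(l, O) = -17 - O²
Q(-597, T) - I(79) = (-17 - 1*(-294)²) - (-1)*79² = (-17 - 1*86436) - (-1)*6241 = (-17 - 86436) - 1*(-6241) = -86453 + 6241 = -80212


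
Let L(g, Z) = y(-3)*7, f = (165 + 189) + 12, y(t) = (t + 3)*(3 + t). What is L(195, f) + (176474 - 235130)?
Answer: -58656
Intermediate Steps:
y(t) = (3 + t)² (y(t) = (3 + t)*(3 + t) = (3 + t)²)
f = 366 (f = 354 + 12 = 366)
L(g, Z) = 0 (L(g, Z) = (3 - 3)²*7 = 0²*7 = 0*7 = 0)
L(195, f) + (176474 - 235130) = 0 + (176474 - 235130) = 0 - 58656 = -58656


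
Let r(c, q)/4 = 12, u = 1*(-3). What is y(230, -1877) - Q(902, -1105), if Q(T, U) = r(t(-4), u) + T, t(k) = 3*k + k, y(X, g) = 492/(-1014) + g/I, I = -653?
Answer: -104575483/110357 ≈ -947.61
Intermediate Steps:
y(X, g) = -82/169 - g/653 (y(X, g) = 492/(-1014) + g/(-653) = 492*(-1/1014) + g*(-1/653) = -82/169 - g/653)
u = -3
t(k) = 4*k
r(c, q) = 48 (r(c, q) = 4*12 = 48)
Q(T, U) = 48 + T
y(230, -1877) - Q(902, -1105) = (-82/169 - 1/653*(-1877)) - (48 + 902) = (-82/169 + 1877/653) - 1*950 = 263667/110357 - 950 = -104575483/110357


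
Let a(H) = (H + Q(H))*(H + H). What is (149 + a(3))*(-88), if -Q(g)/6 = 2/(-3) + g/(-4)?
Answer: -19184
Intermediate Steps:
Q(g) = 4 + 3*g/2 (Q(g) = -6*(2/(-3) + g/(-4)) = -6*(2*(-⅓) + g*(-¼)) = -6*(-⅔ - g/4) = 4 + 3*g/2)
a(H) = 2*H*(4 + 5*H/2) (a(H) = (H + (4 + 3*H/2))*(H + H) = (4 + 5*H/2)*(2*H) = 2*H*(4 + 5*H/2))
(149 + a(3))*(-88) = (149 + 3*(8 + 5*3))*(-88) = (149 + 3*(8 + 15))*(-88) = (149 + 3*23)*(-88) = (149 + 69)*(-88) = 218*(-88) = -19184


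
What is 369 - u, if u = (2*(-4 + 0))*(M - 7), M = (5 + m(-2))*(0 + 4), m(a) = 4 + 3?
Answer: 697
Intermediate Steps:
m(a) = 7
M = 48 (M = (5 + 7)*(0 + 4) = 12*4 = 48)
u = -328 (u = (2*(-4 + 0))*(48 - 7) = (2*(-4))*41 = -8*41 = -328)
369 - u = 369 - 1*(-328) = 369 + 328 = 697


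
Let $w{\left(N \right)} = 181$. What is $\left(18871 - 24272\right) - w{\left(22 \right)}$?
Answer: $-5582$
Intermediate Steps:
$\left(18871 - 24272\right) - w{\left(22 \right)} = \left(18871 - 24272\right) - 181 = -5401 - 181 = -5582$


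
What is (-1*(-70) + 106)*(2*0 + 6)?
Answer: 1056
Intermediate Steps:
(-1*(-70) + 106)*(2*0 + 6) = (70 + 106)*(0 + 6) = 176*6 = 1056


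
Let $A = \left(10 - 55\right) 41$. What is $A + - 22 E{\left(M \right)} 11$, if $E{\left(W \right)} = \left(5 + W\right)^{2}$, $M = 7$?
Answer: $-36693$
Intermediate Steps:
$A = -1845$ ($A = \left(-45\right) 41 = -1845$)
$A + - 22 E{\left(M \right)} 11 = -1845 + - 22 \left(5 + 7\right)^{2} \cdot 11 = -1845 + - 22 \cdot 12^{2} \cdot 11 = -1845 + \left(-22\right) 144 \cdot 11 = -1845 - 34848 = -36693$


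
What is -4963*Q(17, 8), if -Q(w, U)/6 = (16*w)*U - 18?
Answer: 64260924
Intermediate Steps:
Q(w, U) = 108 - 96*U*w (Q(w, U) = -6*((16*w)*U - 18) = -6*(16*U*w - 18) = -6*(-18 + 16*U*w) = 108 - 96*U*w)
-4963*Q(17, 8) = -4963*(108 - 96*8*17) = -4963*(108 - 13056) = -4963*(-12948) = 64260924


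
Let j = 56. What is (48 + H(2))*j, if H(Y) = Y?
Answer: 2800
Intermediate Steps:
(48 + H(2))*j = (48 + 2)*56 = 50*56 = 2800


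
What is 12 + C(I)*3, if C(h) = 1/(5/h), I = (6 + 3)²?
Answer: 303/5 ≈ 60.600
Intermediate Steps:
I = 81 (I = 9² = 81)
C(h) = h/5
12 + C(I)*3 = 12 + ((⅕)*81)*3 = 12 + (81/5)*3 = 12 + 243/5 = 303/5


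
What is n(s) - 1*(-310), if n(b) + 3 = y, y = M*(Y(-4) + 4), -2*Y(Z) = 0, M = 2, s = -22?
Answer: 315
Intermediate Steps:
Y(Z) = 0 (Y(Z) = -½*0 = 0)
y = 8 (y = 2*(0 + 4) = 2*4 = 8)
n(b) = 5 (n(b) = -3 + 8 = 5)
n(s) - 1*(-310) = 5 - 1*(-310) = 5 + 310 = 315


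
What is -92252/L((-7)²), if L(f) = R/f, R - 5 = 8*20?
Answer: -4520348/165 ≈ -27396.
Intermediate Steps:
R = 165 (R = 5 + 8*20 = 5 + 160 = 165)
L(f) = 165/f
-92252/L((-7)²) = -92252/(165/((-7)²)) = -92252/(165/49) = -92252/(165*(1/49)) = -92252/165/49 = -92252*49/165 = -4520348/165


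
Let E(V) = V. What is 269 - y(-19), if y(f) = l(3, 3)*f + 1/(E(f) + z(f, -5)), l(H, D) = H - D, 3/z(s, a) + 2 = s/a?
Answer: 13991/52 ≈ 269.06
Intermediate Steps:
z(s, a) = 3/(-2 + s/a)
y(f) = 1/(f - 15/(10 + f)) (y(f) = (3 - 1*3)*f + 1/(f + 3*(-5)/(f - 2*(-5))) = (3 - 3)*f + 1/(f + 3*(-5)/(f + 10)) = 0*f + 1/(f + 3*(-5)/(10 + f)) = 0 + 1/(f - 15/(10 + f)) = 1/(f - 15/(10 + f)))
269 - y(-19) = 269 - (10 - 19)/(-15 - 19*(10 - 19)) = 269 - (-9)/(-15 - 19*(-9)) = 269 - (-9)/(-15 + 171) = 269 - (-9)/156 = 269 - 1*(-3/52) = 269 + 3/52 = 13991/52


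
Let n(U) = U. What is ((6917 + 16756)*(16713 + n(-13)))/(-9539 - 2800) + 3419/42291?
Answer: -206410415939/6442329 ≈ -32040.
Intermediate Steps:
((6917 + 16756)*(16713 + n(-13)))/(-9539 - 2800) + 3419/42291 = ((6917 + 16756)*(16713 - 13))/(-9539 - 2800) + 3419/42291 = (23673*16700)/(-12339) + 3419*(1/42291) = 395339100*(-1/12339) + 3419/42291 = -131779700/4113 + 3419/42291 = -206410415939/6442329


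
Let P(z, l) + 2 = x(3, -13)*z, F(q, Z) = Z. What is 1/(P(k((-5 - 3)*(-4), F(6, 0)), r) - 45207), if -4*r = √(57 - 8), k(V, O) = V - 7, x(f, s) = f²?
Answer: -1/44984 ≈ -2.2230e-5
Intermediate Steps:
k(V, O) = -7 + V
r = -7/4 (r = -√(57 - 8)/4 = -√49/4 = -¼*7 = -7/4 ≈ -1.7500)
P(z, l) = -2 + 9*z (P(z, l) = -2 + 3²*z = -2 + 9*z)
1/(P(k((-5 - 3)*(-4), F(6, 0)), r) - 45207) = 1/((-2 + 9*(-7 + (-5 - 3)*(-4))) - 45207) = 1/((-2 + 9*(-7 - 8*(-4))) - 45207) = 1/((-2 + 9*(-7 + 32)) - 45207) = 1/((-2 + 9*25) - 45207) = 1/((-2 + 225) - 45207) = 1/(223 - 45207) = 1/(-44984) = -1/44984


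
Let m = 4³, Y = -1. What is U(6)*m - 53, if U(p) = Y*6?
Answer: -437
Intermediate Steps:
U(p) = -6 (U(p) = -1*6 = -6)
m = 64
U(6)*m - 53 = -6*64 - 53 = -384 - 53 = -437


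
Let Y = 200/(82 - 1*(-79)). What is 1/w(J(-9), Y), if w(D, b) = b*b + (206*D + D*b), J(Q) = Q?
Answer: -25921/48307334 ≈ -0.00053659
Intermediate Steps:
Y = 200/161 (Y = 200/(82 + 79) = 200/161 ≈ 1.2422)
w(D, b) = b² + 206*D + D*b (w(D, b) = b² + (206*D + D*b) = b² + 206*D + D*b)
1/w(J(-9), Y) = 1/((200/161)² + 206*(-9) - 9*200/161) = 1/(40000/25921 - 1854 - 1800/161) = 1/(-48307334/25921) = -25921/48307334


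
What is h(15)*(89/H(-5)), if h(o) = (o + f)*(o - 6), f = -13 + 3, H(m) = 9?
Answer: 445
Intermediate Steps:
f = -10
h(o) = (-10 + o)*(-6 + o) (h(o) = (o - 10)*(o - 6) = (-10 + o)*(-6 + o))
h(15)*(89/H(-5)) = (60 + 15² - 16*15)*(89/9) = (60 + 225 - 240)*(89*(⅑)) = 45*(89/9) = 445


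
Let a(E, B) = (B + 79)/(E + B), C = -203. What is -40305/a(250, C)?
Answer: 1894335/124 ≈ 15277.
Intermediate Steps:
a(E, B) = (79 + B)/(B + E)
-40305/a(250, C) = -40305*(-203 + 250)/(79 - 203) = -40305/(-124/47) = -40305*(-47/124) = 1894335/124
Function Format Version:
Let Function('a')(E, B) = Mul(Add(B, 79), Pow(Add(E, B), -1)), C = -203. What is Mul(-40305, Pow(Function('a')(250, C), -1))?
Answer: Rational(1894335, 124) ≈ 15277.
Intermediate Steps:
Function('a')(E, B) = Mul(Pow(Add(B, E), -1), Add(79, B)) (Function('a')(E, B) = Mul(Add(79, B), Pow(Add(B, E), -1)) = Mul(Pow(Add(B, E), -1), Add(79, B)))
Mul(-40305, Pow(Function('a')(250, C), -1)) = Mul(-40305, Pow(Mul(Pow(Add(-203, 250), -1), Add(79, -203)), -1)) = Mul(-40305, Pow(Mul(Pow(47, -1), -124), -1)) = Mul(-40305, Pow(Mul(Rational(1, 47), -124), -1)) = Mul(-40305, Pow(Rational(-124, 47), -1)) = Mul(-40305, Rational(-47, 124)) = Rational(1894335, 124)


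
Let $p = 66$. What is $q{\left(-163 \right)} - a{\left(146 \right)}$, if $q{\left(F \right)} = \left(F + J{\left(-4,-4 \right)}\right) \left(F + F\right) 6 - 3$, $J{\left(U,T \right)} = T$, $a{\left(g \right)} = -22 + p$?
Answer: $326605$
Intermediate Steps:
$a{\left(g \right)} = 44$ ($a{\left(g \right)} = -22 + 66 = 44$)
$q{\left(F \right)} = -3 + 12 F \left(-4 + F\right)$ ($q{\left(F \right)} = \left(F - 4\right) \left(F + F\right) 6 - 3 = \left(-4 + F\right) 2 F 6 - 3 = 2 F \left(-4 + F\right) 6 - 3 = 12 F \left(-4 + F\right) - 3 = -3 + 12 F \left(-4 + F\right)$)
$q{\left(-163 \right)} - a{\left(146 \right)} = \left(-3 - -7824 + 12 \left(-163\right)^{2}\right) - 44 = \left(-3 + 7824 + 12 \cdot 26569\right) - 44 = \left(-3 + 7824 + 318828\right) - 44 = 326649 - 44 = 326605$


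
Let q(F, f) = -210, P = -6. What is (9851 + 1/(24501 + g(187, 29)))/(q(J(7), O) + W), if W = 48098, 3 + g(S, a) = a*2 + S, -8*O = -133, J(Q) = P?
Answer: 121871647/592446392 ≈ 0.20571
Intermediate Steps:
J(Q) = -6
O = 133/8 (O = -⅛*(-133) = 133/8 ≈ 16.625)
g(S, a) = -3 + S + 2*a (g(S, a) = -3 + (a*2 + S) = -3 + (2*a + S) = -3 + (S + 2*a) = -3 + S + 2*a)
(9851 + 1/(24501 + g(187, 29)))/(q(J(7), O) + W) = (9851 + 1/(24501 + (-3 + 187 + 2*29)))/(-210 + 48098) = (9851 + 1/(24501 + (-3 + 187 + 58)))/47888 = (9851 + 1/(24501 + 242))*(1/47888) = (9851 + 1/24743)*(1/47888) = (243743294/24743)*(1/47888) = 121871647/592446392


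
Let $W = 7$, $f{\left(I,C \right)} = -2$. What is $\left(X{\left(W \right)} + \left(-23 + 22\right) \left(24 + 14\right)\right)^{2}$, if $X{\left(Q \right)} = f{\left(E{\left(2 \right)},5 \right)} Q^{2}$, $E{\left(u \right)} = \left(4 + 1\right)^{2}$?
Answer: $18496$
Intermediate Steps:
$E{\left(u \right)} = 25$ ($E{\left(u \right)} = 5^{2} = 25$)
$X{\left(Q \right)} = - 2 Q^{2}$
$\left(X{\left(W \right)} + \left(-23 + 22\right) \left(24 + 14\right)\right)^{2} = \left(- 2 \cdot 7^{2} + \left(-23 + 22\right) \left(24 + 14\right)\right)^{2} = \left(\left(-2\right) 49 - 38\right)^{2} = \left(-98 - 38\right)^{2} = \left(-136\right)^{2} = 18496$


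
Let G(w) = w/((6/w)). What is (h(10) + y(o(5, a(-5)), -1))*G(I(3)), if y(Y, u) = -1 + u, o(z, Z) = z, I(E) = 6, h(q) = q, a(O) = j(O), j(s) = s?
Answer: 48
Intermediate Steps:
a(O) = O
G(w) = w**2/6 (G(w) = w*(w/6) = w**2/6)
(h(10) + y(o(5, a(-5)), -1))*G(I(3)) = (10 + (-1 - 1))*((1/6)*6**2) = (10 - 2)*((1/6)*36) = 8*6 = 48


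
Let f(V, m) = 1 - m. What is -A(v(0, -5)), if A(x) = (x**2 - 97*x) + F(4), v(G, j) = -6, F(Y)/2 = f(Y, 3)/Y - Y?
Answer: -609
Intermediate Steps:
F(Y) = -4/Y - 2*Y (F(Y) = 2*((1 - 1*3)/Y - Y) = 2*((1 - 3)/Y - Y) = 2*(-2/Y - Y) = 2*(-Y - 2/Y) = -4/Y - 2*Y)
A(x) = -9 + x**2 - 97*x (A(x) = (x**2 - 97*x) + (-4/4 - 2*4) = (x**2 - 97*x) + (-4*1/4 - 8) = (x**2 - 97*x) + (-1 - 8) = (x**2 - 97*x) - 9 = -9 + x**2 - 97*x)
-A(v(0, -5)) = -(-9 + (-6)**2 - 97*(-6)) = -(-9 + 36 + 582) = -1*609 = -609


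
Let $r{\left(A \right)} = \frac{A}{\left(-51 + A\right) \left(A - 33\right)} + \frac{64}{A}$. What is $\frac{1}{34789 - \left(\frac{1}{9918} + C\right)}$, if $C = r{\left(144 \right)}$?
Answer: $\frac{11375946}{395752569583} \approx 2.8745 \cdot 10^{-5}$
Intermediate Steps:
$r{\left(A \right)} = \frac{64}{A} + \frac{A}{\left(-51 + A\right) \left(-33 + A\right)}$ ($r{\left(A \right)} = \frac{A}{\left(-51 + A\right) \left(-33 + A\right)} + \frac{64}{A} = \frac{64}{A} + \frac{A}{\left(-51 + A\right) \left(-33 + A\right)}$)
$C = \frac{4732}{10323}$ ($C = \frac{107712 - 774144 + 65 \cdot 144^{2}}{144 \left(1683 + 144^{2} - 12096\right)} = \frac{107712 - 774144 + 65 \cdot 20736}{144 \left(1683 + 20736 - 12096\right)} = \frac{107712 - 774144 + 1347840}{144 \cdot 10323} = \frac{1}{144} \cdot \frac{1}{10323} \cdot 681408 = \frac{4732}{10323} \approx 0.45839$)
$\frac{1}{34789 - \left(\frac{1}{9918} + C\right)} = \frac{1}{34789 + \left(\frac{1}{-9918} - \frac{4732}{10323}\right)} = \frac{1}{34789 - \frac{5215811}{11375946}} = \frac{1}{\frac{395752569583}{11375946}} = \frac{11375946}{395752569583}$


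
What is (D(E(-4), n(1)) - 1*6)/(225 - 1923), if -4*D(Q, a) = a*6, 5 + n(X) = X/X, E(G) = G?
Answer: 0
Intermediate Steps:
n(X) = -4 (n(X) = -5 + X/X = -5 + 1 = -4)
D(Q, a) = -3*a/2 (D(Q, a) = -a*6/4 = -3*a/2)
(D(E(-4), n(1)) - 1*6)/(225 - 1923) = (-3/2*(-4) - 1*6)/(225 - 1923) = (6 - 6)/(-1698) = 0*(-1/1698) = 0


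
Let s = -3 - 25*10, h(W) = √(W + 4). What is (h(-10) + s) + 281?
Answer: 28 + I*√6 ≈ 28.0 + 2.4495*I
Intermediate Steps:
h(W) = √(4 + W)
s = -253 (s = -3 - 250 = -253)
(h(-10) + s) + 281 = (√(4 - 10) - 253) + 281 = (√(-6) - 253) + 281 = (I*√6 - 253) + 281 = (-253 + I*√6) + 281 = 28 + I*√6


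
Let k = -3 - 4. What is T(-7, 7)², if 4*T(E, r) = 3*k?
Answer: 441/16 ≈ 27.563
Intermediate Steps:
k = -7
T(E, r) = -21/4 (T(E, r) = (3*(-7))/4 = (¼)*(-21) = -21/4)
T(-7, 7)² = (-21/4)² = 441/16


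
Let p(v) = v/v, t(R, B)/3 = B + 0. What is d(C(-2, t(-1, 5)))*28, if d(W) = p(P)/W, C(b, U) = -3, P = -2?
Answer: -28/3 ≈ -9.3333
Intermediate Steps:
t(R, B) = 3*B (t(R, B) = 3*(B + 0) = 3*B)
p(v) = 1
d(W) = 1/W
d(C(-2, t(-1, 5)))*28 = 28/(-3) = -1/3*28 = -28/3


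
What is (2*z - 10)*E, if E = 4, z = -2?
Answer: -56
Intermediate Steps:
(2*z - 10)*E = (2*(-2) - 10)*4 = (-4 - 10)*4 = -14*4 = -56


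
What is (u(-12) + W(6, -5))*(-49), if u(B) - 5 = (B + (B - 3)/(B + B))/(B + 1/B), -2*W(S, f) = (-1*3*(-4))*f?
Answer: -510727/290 ≈ -1761.1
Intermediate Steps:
W(S, f) = -6*f (W(S, f) = --1*3*(-4)*f/2 = -(-3*(-4))*f/2 = -6*f)
u(B) = 5 + (B + (-3 + B)/(2*B))/(B + 1/B) (u(B) = 5 + (B + (B - 3)/(B + B))/(B + 1/B) = 5 + (B + (-3 + B)/((2*B)))/(B + 1/B) = 5 + (B + (-3 + B)*(1/(2*B)))/(B + 1/B) = 5 + (B + (-3 + B)/(2*B))/(B + 1/B))
(u(-12) + W(6, -5))*(-49) = ((7 - 12 + 12*(-12)²)/(2*(1 + (-12)²)) - 6*(-5))*(-49) = ((7 - 12 + 12*144)/(2*(1 + 144)) + 30)*(-49) = ((½)*(7 - 12 + 1728)/145 + 30)*(-49) = ((½)*(1/145)*1723 + 30)*(-49) = (1723/290 + 30)*(-49) = (10423/290)*(-49) = -510727/290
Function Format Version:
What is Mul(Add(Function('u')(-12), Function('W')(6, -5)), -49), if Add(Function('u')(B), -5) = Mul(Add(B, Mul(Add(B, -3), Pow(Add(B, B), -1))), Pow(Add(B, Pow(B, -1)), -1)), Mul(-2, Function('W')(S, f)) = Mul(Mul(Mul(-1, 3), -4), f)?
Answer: Rational(-510727, 290) ≈ -1761.1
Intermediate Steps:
Function('W')(S, f) = Mul(-6, f) (Function('W')(S, f) = Mul(Rational(-1, 2), Mul(Mul(Mul(-1, 3), -4), f)) = Mul(Rational(-1, 2), Mul(Mul(-3, -4), f)) = Mul(Rational(-1, 2), Mul(12, f)) = Mul(-6, f))
Function('u')(B) = Add(5, Mul(Pow(Add(B, Pow(B, -1)), -1), Add(B, Mul(Rational(1, 2), Pow(B, -1), Add(-3, B))))) (Function('u')(B) = Add(5, Mul(Add(B, Mul(Add(B, -3), Pow(Add(B, B), -1))), Pow(Add(B, Pow(B, -1)), -1))) = Add(5, Mul(Add(B, Mul(Add(-3, B), Pow(Mul(2, B), -1))), Pow(Add(B, Pow(B, -1)), -1))) = Add(5, Mul(Add(B, Mul(Add(-3, B), Mul(Rational(1, 2), Pow(B, -1)))), Pow(Add(B, Pow(B, -1)), -1))) = Add(5, Mul(Add(B, Mul(Rational(1, 2), Pow(B, -1), Add(-3, B))), Pow(Add(B, Pow(B, -1)), -1))) = Add(5, Mul(Pow(Add(B, Pow(B, -1)), -1), Add(B, Mul(Rational(1, 2), Pow(B, -1), Add(-3, B))))))
Mul(Add(Function('u')(-12), Function('W')(6, -5)), -49) = Mul(Add(Mul(Rational(1, 2), Pow(Add(1, Pow(-12, 2)), -1), Add(7, -12, Mul(12, Pow(-12, 2)))), Mul(-6, -5)), -49) = Mul(Add(Mul(Rational(1, 2), Pow(Add(1, 144), -1), Add(7, -12, Mul(12, 144))), 30), -49) = Mul(Add(Mul(Rational(1, 2), Pow(145, -1), Add(7, -12, 1728)), 30), -49) = Mul(Add(Mul(Rational(1, 2), Rational(1, 145), 1723), 30), -49) = Mul(Add(Rational(1723, 290), 30), -49) = Mul(Rational(10423, 290), -49) = Rational(-510727, 290)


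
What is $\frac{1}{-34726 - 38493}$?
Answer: $- \frac{1}{73219} \approx -1.3658 \cdot 10^{-5}$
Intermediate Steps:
$\frac{1}{-34726 - 38493} = \frac{1}{-73219} = - \frac{1}{73219}$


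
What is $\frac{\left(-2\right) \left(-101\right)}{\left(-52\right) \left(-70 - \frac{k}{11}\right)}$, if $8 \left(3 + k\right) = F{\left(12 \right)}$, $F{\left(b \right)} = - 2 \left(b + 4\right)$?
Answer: $\frac{1111}{19838} \approx 0.056004$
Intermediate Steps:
$F{\left(b \right)} = -8 - 2 b$ ($F{\left(b \right)} = - 2 \left(4 + b\right) = -8 - 2 b$)
$k = -7$ ($k = -3 + \frac{-8 - 24}{8} = -3 + \frac{1}{8} \left(-32\right) = -3 - 4 = -7$)
$\frac{\left(-2\right) \left(-101\right)}{\left(-52\right) \left(-70 - \frac{k}{11}\right)} = \frac{\left(-2\right) \left(-101\right)}{\left(-52\right) \left(-70 - - \frac{7}{11}\right)} = \frac{202}{\left(-52\right) \left(-70 - \left(-7\right) \frac{1}{11}\right)} = \frac{202}{\left(-52\right) \left(-70 - - \frac{7}{11}\right)} = \frac{202}{\left(-52\right) \left(-70 + \frac{7}{11}\right)} = \frac{202}{\left(-52\right) \left(- \frac{763}{11}\right)} = \frac{202}{\frac{39676}{11}} = 202 \cdot \frac{11}{39676} = \frac{1111}{19838}$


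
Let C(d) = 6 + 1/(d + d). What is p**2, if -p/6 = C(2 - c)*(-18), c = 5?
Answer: 396900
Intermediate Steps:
C(d) = 6 + 1/(2*d)
p = 630 (p = -6*(6 + 1/(2*(2 - 1*5)))*(-18) = -6*(6 + 1/(2*(2 - 5)))*(-18) = -6*(6 + (1/2)/(-3))*(-18) = -6*(6 + (1/2)*(-1/3))*(-18) = -6*(6 - 1/6)*(-18) = -35*(-18) = -6*(-105) = 630)
p**2 = 630**2 = 396900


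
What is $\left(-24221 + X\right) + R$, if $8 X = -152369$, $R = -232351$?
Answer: $- \frac{2204945}{8} \approx -2.7562 \cdot 10^{5}$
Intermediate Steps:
$X = - \frac{152369}{8}$ ($X = \frac{1}{8} \left(-152369\right) = - \frac{152369}{8} \approx -19046.0$)
$\left(-24221 + X\right) + R = \left(-24221 - \frac{152369}{8}\right) - 232351 = - \frac{346137}{8} - 232351 = - \frac{2204945}{8}$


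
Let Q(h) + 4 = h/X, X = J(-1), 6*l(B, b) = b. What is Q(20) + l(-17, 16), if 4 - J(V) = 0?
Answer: 11/3 ≈ 3.6667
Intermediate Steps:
J(V) = 4 (J(V) = 4 - 1*0 = 4 + 0 = 4)
l(B, b) = b/6
X = 4
Q(h) = -4 + h/4
Q(20) + l(-17, 16) = (-4 + (1/4)*20) + (1/6)*16 = (-4 + 5) + 8/3 = 1 + 8/3 = 11/3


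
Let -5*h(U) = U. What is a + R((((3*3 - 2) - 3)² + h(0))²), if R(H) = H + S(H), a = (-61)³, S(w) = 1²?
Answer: -226724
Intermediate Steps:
S(w) = 1
a = -226981
h(U) = -U/5
R(H) = 1 + H (R(H) = H + 1 = 1 + H)
a + R((((3*3 - 2) - 3)² + h(0))²) = -226981 + (1 + (((3*3 - 2) - 3)² - ⅕*0)²) = -226981 + (1 + (((9 - 2) - 3)² + 0)²) = -226981 + (1 + ((7 - 3)² + 0)²) = -226981 + (1 + (4² + 0)²) = -226981 + (1 + (16 + 0)²) = -226981 + (1 + 16²) = -226981 + (1 + 256) = -226981 + 257 = -226724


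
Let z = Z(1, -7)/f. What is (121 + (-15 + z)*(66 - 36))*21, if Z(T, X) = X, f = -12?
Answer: -13083/2 ≈ -6541.5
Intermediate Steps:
z = 7/12 (z = -7/(-12) = -7*(-1/12) = 7/12 ≈ 0.58333)
(121 + (-15 + z)*(66 - 36))*21 = (121 + (-15 + 7/12)*(66 - 36))*21 = (121 - 173/12*30)*21 = (121 - 865/2)*21 = -623/2*21 = -13083/2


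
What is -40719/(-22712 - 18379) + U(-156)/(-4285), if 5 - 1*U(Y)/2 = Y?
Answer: 53749871/58691645 ≈ 0.91580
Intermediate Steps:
U(Y) = 10 - 2*Y
-40719/(-22712 - 18379) + U(-156)/(-4285) = -40719/(-22712 - 18379) + (10 - 2*(-156))/(-4285) = -40719/(-41091) + (10 + 312)*(-1/4285) = -40719*(-1/41091) + 322*(-1/4285) = 13573/13697 - 322/4285 = 53749871/58691645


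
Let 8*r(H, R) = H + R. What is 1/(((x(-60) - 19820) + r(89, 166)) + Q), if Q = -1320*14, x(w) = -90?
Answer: -8/306865 ≈ -2.6070e-5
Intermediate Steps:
r(H, R) = H/8 + R/8 (r(H, R) = (H + R)/8 = H/8 + R/8)
Q = -18480
1/(((x(-60) - 19820) + r(89, 166)) + Q) = 1/(((-90 - 19820) + ((1/8)*89 + (1/8)*166)) - 18480) = 1/((-19910 + (89/8 + 83/4)) - 18480) = 1/((-19910 + 255/8) - 18480) = 1/(-159025/8 - 18480) = 1/(-306865/8) = -8/306865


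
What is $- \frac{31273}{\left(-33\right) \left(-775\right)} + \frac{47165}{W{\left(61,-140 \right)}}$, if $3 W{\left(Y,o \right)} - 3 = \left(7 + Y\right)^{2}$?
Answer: $\frac{315821314}{10757775} \approx 29.357$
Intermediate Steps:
$W{\left(Y,o \right)} = 1 + \frac{\left(7 + Y\right)^{2}}{3}$
$- \frac{31273}{\left(-33\right) \left(-775\right)} + \frac{47165}{W{\left(61,-140 \right)}} = - \frac{31273}{\left(-33\right) \left(-775\right)} + \frac{47165}{1 + \frac{\left(7 + 61\right)^{2}}{3}} = - \frac{31273}{25575} + \frac{47165}{1 + \frac{68^{2}}{3}} = \left(-31273\right) \frac{1}{25575} + \frac{47165}{1 + \frac{1}{3} \cdot 4624} = - \frac{2843}{2325} + \frac{47165}{1 + \frac{4624}{3}} = - \frac{2843}{2325} + \frac{47165}{\frac{4627}{3}} = - \frac{2843}{2325} + 47165 \cdot \frac{3}{4627} = - \frac{2843}{2325} + \frac{141495}{4627} = \frac{315821314}{10757775}$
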